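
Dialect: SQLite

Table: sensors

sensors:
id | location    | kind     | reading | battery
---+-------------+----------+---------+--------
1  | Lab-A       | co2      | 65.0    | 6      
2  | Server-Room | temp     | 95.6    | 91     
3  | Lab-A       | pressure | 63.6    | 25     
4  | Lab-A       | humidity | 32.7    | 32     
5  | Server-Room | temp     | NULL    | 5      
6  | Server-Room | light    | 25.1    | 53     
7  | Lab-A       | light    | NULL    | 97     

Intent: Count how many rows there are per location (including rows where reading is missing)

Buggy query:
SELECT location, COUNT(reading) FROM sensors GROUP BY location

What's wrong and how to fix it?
Bug: COUNT(reading) skips NULLs, so groups with missing reading are undercounted

Fix: Replace COUNT(reading) with COUNT(*)

Corrected query:
SELECT location, COUNT(*) FROM sensors GROUP BY location

Result:
location    | COUNT(*)
------------+---------
Lab-A       | 4       
Server-Room | 3       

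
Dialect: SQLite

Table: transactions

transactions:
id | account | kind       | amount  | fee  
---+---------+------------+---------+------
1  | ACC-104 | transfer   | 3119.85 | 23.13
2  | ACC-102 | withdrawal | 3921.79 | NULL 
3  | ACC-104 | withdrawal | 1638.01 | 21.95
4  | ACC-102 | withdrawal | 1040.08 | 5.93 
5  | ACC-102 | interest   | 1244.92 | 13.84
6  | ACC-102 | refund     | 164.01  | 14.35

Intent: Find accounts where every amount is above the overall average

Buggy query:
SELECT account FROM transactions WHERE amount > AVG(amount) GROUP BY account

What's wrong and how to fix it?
Bug: WHERE evaluates per row before aggregation, so AVG() is unavailable

Fix: Use a subquery for AVG and a HAVING MIN(...) filter so the condition holds for every row in the group

Corrected query:
SELECT account FROM transactions GROUP BY account HAVING MIN(amount) > (SELECT AVG(amount) FROM transactions)

Result:
(no rows)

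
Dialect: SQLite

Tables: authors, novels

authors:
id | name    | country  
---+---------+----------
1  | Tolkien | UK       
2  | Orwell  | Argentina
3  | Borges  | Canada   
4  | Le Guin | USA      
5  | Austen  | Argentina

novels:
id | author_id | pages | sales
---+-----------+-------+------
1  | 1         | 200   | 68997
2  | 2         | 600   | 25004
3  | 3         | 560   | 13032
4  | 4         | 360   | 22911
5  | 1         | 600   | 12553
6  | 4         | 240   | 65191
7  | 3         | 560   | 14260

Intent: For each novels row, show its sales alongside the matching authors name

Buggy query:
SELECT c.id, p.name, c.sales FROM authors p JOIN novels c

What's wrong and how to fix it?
Bug: JOIN with no ON clause produces a cartesian product; every novels row pairs with every authors row

Fix: Add ON c.author_id = p.id to the JOIN

Corrected query:
SELECT c.id, p.name, c.sales FROM authors p JOIN novels c ON c.author_id = p.id

Result:
id | name    | sales
---+---------+------
1  | Tolkien | 68997
2  | Orwell  | 25004
3  | Borges  | 13032
4  | Le Guin | 22911
5  | Tolkien | 12553
6  | Le Guin | 65191
7  | Borges  | 14260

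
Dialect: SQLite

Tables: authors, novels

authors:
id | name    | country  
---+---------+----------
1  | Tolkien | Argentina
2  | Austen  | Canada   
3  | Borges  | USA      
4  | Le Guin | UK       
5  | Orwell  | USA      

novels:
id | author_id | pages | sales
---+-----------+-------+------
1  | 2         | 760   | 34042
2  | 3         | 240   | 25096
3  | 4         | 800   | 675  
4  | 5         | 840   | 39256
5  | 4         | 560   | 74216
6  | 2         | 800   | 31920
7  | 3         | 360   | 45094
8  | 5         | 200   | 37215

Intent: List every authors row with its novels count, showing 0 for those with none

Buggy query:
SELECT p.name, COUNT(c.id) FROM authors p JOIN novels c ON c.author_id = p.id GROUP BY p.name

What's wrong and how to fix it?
Bug: INNER JOIN drops authors rows that have no matching novels rows

Fix: Use LEFT JOIN so parents without children still appear (COUNT(c.id) gives 0)

Corrected query:
SELECT p.name, COUNT(c.id) FROM authors p LEFT JOIN novels c ON c.author_id = p.id GROUP BY p.name

Result:
name    | COUNT(c.id)
--------+------------
Austen  | 2          
Borges  | 2          
Le Guin | 2          
Orwell  | 2          
Tolkien | 0          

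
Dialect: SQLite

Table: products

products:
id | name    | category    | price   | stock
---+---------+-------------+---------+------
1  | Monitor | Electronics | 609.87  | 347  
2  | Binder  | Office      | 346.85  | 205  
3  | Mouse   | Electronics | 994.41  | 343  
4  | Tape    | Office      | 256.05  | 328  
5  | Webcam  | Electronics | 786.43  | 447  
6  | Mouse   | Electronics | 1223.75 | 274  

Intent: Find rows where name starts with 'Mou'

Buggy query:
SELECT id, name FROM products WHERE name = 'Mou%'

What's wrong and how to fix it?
Bug: Wildcards only work with LIKE; '=' treats '%' as a literal character

Fix: Replace '=' with LIKE so 'Mou%' is treated as a pattern

Corrected query:
SELECT id, name FROM products WHERE name LIKE 'Mou%'

Result:
id | name 
---+------
3  | Mouse
6  | Mouse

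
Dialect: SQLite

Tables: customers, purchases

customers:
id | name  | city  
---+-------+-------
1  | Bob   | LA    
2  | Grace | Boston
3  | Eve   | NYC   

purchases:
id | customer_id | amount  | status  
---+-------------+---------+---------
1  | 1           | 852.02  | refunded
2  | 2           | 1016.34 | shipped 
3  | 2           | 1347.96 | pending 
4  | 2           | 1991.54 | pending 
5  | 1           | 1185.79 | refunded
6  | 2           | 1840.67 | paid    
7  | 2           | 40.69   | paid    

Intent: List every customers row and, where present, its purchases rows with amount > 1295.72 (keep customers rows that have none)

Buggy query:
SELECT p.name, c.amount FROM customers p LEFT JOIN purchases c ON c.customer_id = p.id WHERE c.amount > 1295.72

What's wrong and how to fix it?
Bug: Filtering c.amount in WHERE discards the NULL rows produced by LEFT JOIN, turning it into an inner join

Fix: Move the right-table condition into the ON clause so unmatched parents are kept

Corrected query:
SELECT p.name, c.amount FROM customers p LEFT JOIN purchases c ON c.customer_id = p.id AND c.amount > 1295.72

Result:
name  | amount 
------+--------
Bob   | NULL   
Grace | 1347.96
Grace | 1840.67
Grace | 1991.54
Eve   | NULL   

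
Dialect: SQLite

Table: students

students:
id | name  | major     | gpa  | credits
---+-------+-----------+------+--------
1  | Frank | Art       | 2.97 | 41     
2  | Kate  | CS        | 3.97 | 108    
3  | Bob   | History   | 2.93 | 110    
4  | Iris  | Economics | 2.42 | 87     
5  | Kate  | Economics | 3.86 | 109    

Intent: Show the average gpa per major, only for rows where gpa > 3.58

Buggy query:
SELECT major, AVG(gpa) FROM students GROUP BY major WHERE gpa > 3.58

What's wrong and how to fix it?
Bug: WHERE cannot follow GROUP BY

Fix: Place WHERE between FROM and GROUP BY

Corrected query:
SELECT major, AVG(gpa) FROM students WHERE gpa > 3.58 GROUP BY major

Result:
major     | AVG(gpa)
----------+---------
CS        | 3.97    
Economics | 3.86    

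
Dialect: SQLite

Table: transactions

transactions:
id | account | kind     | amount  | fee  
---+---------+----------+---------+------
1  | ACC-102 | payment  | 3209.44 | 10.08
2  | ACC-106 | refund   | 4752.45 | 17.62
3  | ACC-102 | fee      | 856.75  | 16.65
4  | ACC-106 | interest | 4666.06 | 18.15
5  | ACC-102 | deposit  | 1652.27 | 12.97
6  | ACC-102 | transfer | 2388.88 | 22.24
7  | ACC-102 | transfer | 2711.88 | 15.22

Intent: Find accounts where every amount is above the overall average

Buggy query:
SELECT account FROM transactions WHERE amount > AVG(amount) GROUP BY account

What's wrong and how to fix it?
Bug: AVG() is an aggregate; it can't sit directly in WHERE

Fix: Compute the overall average in a scalar subquery and compare each group's MIN against it in HAVING

Corrected query:
SELECT account FROM transactions GROUP BY account HAVING MIN(amount) > (SELECT AVG(amount) FROM transactions)

Result:
account
-------
ACC-106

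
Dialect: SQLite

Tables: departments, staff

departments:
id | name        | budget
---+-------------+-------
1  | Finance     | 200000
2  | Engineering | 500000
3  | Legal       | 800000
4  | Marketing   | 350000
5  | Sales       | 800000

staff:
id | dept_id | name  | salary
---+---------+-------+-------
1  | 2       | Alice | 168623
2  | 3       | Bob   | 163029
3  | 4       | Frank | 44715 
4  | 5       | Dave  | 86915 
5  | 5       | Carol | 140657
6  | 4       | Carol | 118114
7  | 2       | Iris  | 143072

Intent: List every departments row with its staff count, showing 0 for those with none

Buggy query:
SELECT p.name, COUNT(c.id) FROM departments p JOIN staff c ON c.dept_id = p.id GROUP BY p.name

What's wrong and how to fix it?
Bug: An inner join excludes parents with zero children

Fix: Use LEFT JOIN so parents without children still appear (COUNT(c.id) gives 0)

Corrected query:
SELECT p.name, COUNT(c.id) FROM departments p LEFT JOIN staff c ON c.dept_id = p.id GROUP BY p.name

Result:
name        | COUNT(c.id)
------------+------------
Engineering | 2          
Finance     | 0          
Legal       | 1          
Marketing   | 2          
Sales       | 2          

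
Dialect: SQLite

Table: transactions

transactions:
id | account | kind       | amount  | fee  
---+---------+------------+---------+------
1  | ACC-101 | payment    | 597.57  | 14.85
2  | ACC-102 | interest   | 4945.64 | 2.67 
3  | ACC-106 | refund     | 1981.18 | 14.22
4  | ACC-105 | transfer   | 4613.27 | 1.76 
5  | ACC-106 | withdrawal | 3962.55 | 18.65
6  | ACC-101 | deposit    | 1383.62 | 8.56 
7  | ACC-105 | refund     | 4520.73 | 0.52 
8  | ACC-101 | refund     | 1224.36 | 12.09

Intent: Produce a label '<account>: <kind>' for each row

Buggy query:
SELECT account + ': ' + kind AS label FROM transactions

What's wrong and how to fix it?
Bug: SQLite uses || for string concatenation; + coerces text to numbers (yielding 0)

Fix: Replace + with || to concatenate text

Corrected query:
SELECT account || ': ' || kind AS label FROM transactions

Result:
label              
-------------------
ACC-101: payment   
ACC-102: interest  
ACC-106: refund    
ACC-105: transfer  
ACC-106: withdrawal
ACC-101: deposit   
ACC-105: refund    
ACC-101: refund    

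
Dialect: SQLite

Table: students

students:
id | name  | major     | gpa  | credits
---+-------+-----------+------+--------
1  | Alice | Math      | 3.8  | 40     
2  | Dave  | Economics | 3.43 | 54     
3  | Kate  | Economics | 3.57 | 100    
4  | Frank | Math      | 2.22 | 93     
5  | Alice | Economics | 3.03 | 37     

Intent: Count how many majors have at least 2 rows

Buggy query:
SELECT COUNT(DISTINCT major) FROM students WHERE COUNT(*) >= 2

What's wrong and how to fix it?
Bug: WHERE filters individual rows, not groups, so a group-level COUNT is invalid there

Fix: Use a subquery that GROUPs and filters with HAVING, then count its rows

Corrected query:
SELECT COUNT(*) FROM (SELECT major FROM students GROUP BY major HAVING COUNT(*) >= 2)

Result:
COUNT(*)
--------
2       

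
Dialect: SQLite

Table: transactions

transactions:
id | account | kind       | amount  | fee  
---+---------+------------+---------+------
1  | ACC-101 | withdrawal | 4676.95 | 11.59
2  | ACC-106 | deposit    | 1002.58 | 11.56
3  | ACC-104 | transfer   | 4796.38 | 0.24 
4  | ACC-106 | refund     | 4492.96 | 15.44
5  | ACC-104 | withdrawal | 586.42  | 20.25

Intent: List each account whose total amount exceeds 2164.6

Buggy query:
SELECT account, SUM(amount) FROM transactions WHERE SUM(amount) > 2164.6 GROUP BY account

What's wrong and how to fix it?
Bug: WHERE runs before GROUP BY, so aggregates aren't available there

Fix: Use HAVING (which filters groups after aggregation) instead of WHERE

Corrected query:
SELECT account, SUM(amount) FROM transactions GROUP BY account HAVING SUM(amount) > 2164.6

Result:
account | SUM(amount)
--------+------------
ACC-101 | 4676.95    
ACC-104 | 5382.8     
ACC-106 | 5495.54    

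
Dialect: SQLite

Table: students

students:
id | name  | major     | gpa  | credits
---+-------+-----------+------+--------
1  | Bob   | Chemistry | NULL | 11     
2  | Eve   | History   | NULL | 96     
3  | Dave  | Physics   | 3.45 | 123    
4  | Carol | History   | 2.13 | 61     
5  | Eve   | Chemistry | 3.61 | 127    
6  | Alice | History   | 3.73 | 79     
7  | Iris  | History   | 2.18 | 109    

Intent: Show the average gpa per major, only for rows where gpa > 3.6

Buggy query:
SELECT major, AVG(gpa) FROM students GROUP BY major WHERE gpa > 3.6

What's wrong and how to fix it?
Bug: Row-level WHERE must come before GROUP BY in the clause order

Fix: Place WHERE between FROM and GROUP BY

Corrected query:
SELECT major, AVG(gpa) FROM students WHERE gpa > 3.6 GROUP BY major

Result:
major     | AVG(gpa)
----------+---------
Chemistry | 3.61    
History   | 3.73    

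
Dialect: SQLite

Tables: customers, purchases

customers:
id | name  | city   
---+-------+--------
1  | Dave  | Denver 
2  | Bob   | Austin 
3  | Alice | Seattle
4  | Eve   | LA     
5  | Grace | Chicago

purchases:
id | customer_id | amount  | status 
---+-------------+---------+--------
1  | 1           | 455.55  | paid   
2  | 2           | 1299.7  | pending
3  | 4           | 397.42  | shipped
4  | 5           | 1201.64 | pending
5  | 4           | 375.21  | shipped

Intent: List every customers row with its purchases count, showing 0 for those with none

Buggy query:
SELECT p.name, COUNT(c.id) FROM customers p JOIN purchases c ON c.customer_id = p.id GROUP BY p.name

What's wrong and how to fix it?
Bug: INNER JOIN drops customers rows that have no matching purchases rows

Fix: Use LEFT JOIN so parents without children still appear (COUNT(c.id) gives 0)

Corrected query:
SELECT p.name, COUNT(c.id) FROM customers p LEFT JOIN purchases c ON c.customer_id = p.id GROUP BY p.name

Result:
name  | COUNT(c.id)
------+------------
Alice | 0          
Bob   | 1          
Dave  | 1          
Eve   | 2          
Grace | 1          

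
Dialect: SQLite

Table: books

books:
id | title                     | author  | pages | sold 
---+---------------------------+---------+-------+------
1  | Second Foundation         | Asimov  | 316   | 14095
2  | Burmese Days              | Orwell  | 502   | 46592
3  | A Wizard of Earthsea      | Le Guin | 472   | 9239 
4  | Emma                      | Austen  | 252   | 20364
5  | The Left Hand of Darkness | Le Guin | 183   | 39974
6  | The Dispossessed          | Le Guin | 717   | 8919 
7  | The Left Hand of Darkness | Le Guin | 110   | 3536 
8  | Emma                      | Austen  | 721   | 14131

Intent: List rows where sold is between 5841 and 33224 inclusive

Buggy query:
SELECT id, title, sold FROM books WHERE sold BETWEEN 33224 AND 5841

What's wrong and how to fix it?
Bug: The bounds are reversed; BETWEEN a AND b requires a <= b to match anything

Fix: Swap the bounds so the smaller value comes first

Corrected query:
SELECT id, title, sold FROM books WHERE sold BETWEEN 5841 AND 33224

Result:
id | title                | sold 
---+----------------------+------
1  | Second Foundation    | 14095
3  | A Wizard of Earthsea | 9239 
4  | Emma                 | 20364
6  | The Dispossessed     | 8919 
8  | Emma                 | 14131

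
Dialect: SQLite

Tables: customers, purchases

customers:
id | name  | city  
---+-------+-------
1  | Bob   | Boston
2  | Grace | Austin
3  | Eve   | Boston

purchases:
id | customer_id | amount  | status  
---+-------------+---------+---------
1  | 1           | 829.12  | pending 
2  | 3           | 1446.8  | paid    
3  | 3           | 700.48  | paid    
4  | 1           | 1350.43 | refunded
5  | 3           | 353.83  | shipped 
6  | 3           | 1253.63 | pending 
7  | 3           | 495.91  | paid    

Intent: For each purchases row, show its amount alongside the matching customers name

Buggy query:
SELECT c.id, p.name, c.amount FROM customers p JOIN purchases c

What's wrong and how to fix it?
Bug: Missing join condition: each purchases row is matched to all customers rows instead of just its own

Fix: Add ON c.customer_id = p.id to the JOIN

Corrected query:
SELECT c.id, p.name, c.amount FROM customers p JOIN purchases c ON c.customer_id = p.id

Result:
id | name | amount 
---+------+--------
1  | Bob  | 829.12 
2  | Eve  | 1446.8 
3  | Eve  | 700.48 
4  | Bob  | 1350.43
5  | Eve  | 353.83 
6  | Eve  | 1253.63
7  | Eve  | 495.91 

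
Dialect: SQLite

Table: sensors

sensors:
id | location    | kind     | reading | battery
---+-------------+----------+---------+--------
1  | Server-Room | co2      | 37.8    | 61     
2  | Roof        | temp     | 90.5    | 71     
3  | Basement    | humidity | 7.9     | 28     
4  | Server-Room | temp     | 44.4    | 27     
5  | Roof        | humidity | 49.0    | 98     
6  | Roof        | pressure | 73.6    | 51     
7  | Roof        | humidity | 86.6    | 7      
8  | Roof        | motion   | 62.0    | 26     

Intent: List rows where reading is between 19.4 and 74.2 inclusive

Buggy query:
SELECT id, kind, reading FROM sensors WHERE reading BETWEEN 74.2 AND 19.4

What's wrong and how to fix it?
Bug: The bounds are reversed; BETWEEN a AND b requires a <= b to match anything

Fix: Write BETWEEN 19.4 AND 74.2

Corrected query:
SELECT id, kind, reading FROM sensors WHERE reading BETWEEN 19.4 AND 74.2

Result:
id | kind     | reading
---+----------+--------
1  | co2      | 37.8   
4  | temp     | 44.4   
5  | humidity | 49     
6  | pressure | 73.6   
8  | motion   | 62     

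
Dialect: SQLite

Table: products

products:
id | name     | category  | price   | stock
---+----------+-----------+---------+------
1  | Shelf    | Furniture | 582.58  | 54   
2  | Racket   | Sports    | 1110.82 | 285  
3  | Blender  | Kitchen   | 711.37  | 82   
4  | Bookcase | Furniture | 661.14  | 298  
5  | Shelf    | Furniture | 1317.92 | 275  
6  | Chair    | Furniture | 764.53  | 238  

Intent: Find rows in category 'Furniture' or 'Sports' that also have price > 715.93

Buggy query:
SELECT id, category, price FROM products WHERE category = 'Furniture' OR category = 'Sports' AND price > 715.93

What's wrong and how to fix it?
Bug: AND binds tighter than OR, so this parses as category = 'Furniture' OR (category = 'Sports' AND price > 715.93)

Fix: Group the OR with parentheses (or use IN), then AND the threshold

Corrected query:
SELECT id, category, price FROM products WHERE (category = 'Furniture' OR category = 'Sports') AND price > 715.93

Result:
id | category  | price  
---+-----------+--------
2  | Sports    | 1110.82
5  | Furniture | 1317.92
6  | Furniture | 764.53 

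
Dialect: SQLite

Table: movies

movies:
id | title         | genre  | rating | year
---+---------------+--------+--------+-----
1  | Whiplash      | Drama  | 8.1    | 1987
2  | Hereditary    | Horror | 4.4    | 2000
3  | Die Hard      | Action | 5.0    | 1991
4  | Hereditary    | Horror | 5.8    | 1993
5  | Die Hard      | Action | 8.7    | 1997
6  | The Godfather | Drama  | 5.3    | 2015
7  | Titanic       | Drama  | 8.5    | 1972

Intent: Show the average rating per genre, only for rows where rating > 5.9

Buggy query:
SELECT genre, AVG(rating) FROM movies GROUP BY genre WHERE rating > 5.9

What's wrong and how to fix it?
Bug: WHERE cannot follow GROUP BY

Fix: Place WHERE between FROM and GROUP BY

Corrected query:
SELECT genre, AVG(rating) FROM movies WHERE rating > 5.9 GROUP BY genre

Result:
genre  | AVG(rating)
-------+------------
Action | 8.7        
Drama  | 8.3        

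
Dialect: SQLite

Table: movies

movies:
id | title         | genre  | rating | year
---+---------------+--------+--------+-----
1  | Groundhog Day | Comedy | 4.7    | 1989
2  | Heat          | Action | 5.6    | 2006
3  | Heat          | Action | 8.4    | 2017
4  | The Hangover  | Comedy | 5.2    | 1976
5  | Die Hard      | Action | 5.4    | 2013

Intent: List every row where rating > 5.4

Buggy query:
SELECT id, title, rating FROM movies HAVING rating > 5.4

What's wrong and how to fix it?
Bug: HAVING filters the output of aggregation, but this query has no GROUP BY and no aggregate functions, so SQLite rejects it (HAVING clause on a non-aggregate query); the condition here is per row

Fix: Replace HAVING with WHERE since the condition applies to individual rows

Corrected query:
SELECT id, title, rating FROM movies WHERE rating > 5.4

Result:
id | title | rating
---+-------+-------
2  | Heat  | 5.6   
3  | Heat  | 8.4   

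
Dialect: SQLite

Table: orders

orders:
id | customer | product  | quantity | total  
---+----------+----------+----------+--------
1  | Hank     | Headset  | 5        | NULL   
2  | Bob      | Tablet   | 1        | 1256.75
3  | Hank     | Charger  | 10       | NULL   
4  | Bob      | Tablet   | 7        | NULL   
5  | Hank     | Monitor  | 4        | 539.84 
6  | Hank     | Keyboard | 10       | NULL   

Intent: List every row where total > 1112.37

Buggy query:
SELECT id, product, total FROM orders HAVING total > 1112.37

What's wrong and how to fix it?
Bug: HAVING filters the output of aggregation, but this query has no GROUP BY and no aggregate functions, so SQLite rejects it (HAVING clause on a non-aggregate query); the condition here is per row

Fix: Use WHERE for row-level filtering

Corrected query:
SELECT id, product, total FROM orders WHERE total > 1112.37

Result:
id | product | total  
---+---------+--------
2  | Tablet  | 1256.75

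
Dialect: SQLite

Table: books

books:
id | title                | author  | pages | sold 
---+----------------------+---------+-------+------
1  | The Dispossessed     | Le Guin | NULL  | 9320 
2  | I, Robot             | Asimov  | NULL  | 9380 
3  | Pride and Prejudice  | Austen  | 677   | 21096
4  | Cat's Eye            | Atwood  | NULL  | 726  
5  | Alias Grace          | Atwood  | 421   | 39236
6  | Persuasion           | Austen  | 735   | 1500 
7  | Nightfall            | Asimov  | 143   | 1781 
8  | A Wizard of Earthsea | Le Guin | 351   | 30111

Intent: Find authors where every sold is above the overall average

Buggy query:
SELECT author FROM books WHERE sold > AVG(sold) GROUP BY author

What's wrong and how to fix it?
Bug: WHERE evaluates per row before aggregation, so AVG() is unavailable

Fix: Compute the overall average in a scalar subquery and compare each group's MIN against it in HAVING

Corrected query:
SELECT author FROM books GROUP BY author HAVING MIN(sold) > (SELECT AVG(sold) FROM books)

Result:
(no rows)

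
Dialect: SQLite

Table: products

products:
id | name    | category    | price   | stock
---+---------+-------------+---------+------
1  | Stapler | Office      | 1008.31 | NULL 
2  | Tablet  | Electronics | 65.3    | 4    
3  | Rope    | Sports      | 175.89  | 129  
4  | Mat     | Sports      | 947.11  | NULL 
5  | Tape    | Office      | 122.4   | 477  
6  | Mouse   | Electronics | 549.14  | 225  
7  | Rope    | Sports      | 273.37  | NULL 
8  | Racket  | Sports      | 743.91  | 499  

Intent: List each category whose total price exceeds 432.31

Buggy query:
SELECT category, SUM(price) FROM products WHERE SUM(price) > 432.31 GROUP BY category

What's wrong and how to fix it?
Bug: WHERE runs before GROUP BY, so aggregates aren't available there

Fix: Move the aggregate condition to a HAVING clause

Corrected query:
SELECT category, SUM(price) FROM products GROUP BY category HAVING SUM(price) > 432.31

Result:
category    | SUM(price)
------------+-----------
Electronics | 614.44    
Office      | 1130.71   
Sports      | 2140.28   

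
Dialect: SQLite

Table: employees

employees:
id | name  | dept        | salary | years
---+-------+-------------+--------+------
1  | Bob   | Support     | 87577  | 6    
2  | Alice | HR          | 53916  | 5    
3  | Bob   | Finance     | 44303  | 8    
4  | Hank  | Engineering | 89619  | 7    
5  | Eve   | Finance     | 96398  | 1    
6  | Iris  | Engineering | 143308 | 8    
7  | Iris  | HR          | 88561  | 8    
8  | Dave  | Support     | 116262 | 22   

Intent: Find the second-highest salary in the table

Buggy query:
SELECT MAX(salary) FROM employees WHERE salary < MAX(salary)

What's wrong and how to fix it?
Bug: The inner MAX is an aggregate inside WHERE, which is not allowed

Fix: Compute the overall MAX in a subquery, then take MAX of rows below it

Corrected query:
SELECT MAX(salary) FROM employees WHERE salary < (SELECT MAX(salary) FROM employees)

Result:
MAX(salary)
-----------
116262     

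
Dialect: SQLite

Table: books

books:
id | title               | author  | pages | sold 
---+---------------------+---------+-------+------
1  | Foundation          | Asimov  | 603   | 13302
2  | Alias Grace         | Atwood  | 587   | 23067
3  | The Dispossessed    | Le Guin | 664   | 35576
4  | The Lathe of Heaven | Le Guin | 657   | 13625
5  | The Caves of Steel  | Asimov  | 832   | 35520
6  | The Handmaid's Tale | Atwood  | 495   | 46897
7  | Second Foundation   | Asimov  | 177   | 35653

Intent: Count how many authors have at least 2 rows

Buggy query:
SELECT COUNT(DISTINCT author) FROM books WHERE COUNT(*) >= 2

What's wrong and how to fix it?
Bug: WHERE filters individual rows, not groups, so a group-level COUNT is invalid there

Fix: Use a subquery that GROUPs and filters with HAVING, then count its rows

Corrected query:
SELECT COUNT(*) FROM (SELECT author FROM books GROUP BY author HAVING COUNT(*) >= 2)

Result:
COUNT(*)
--------
3       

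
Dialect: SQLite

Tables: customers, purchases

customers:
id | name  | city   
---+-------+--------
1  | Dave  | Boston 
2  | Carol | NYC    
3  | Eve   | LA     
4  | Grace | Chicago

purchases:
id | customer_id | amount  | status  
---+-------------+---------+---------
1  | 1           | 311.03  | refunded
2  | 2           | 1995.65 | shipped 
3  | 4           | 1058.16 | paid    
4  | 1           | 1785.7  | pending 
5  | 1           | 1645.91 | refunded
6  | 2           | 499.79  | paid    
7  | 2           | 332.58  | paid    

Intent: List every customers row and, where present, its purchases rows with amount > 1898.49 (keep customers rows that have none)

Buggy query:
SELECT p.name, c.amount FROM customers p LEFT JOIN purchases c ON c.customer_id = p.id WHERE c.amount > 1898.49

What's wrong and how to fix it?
Bug: Filtering c.amount in WHERE discards the NULL rows produced by LEFT JOIN, turning it into an inner join

Fix: Move the right-table condition into the ON clause so unmatched parents are kept

Corrected query:
SELECT p.name, c.amount FROM customers p LEFT JOIN purchases c ON c.customer_id = p.id AND c.amount > 1898.49

Result:
name  | amount 
------+--------
Dave  | NULL   
Carol | 1995.65
Eve   | NULL   
Grace | NULL   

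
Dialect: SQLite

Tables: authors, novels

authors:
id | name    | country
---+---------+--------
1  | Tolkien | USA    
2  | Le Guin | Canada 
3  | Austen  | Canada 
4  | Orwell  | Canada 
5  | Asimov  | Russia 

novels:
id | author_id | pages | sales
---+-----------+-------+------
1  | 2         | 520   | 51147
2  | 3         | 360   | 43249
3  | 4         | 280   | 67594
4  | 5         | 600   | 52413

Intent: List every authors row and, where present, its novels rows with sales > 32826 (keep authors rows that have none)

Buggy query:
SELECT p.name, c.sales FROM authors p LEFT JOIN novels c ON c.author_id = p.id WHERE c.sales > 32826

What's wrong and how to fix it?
Bug: Filtering c.sales in WHERE discards the NULL rows produced by LEFT JOIN, turning it into an inner join

Fix: Move the right-table condition into the ON clause so unmatched parents are kept

Corrected query:
SELECT p.name, c.sales FROM authors p LEFT JOIN novels c ON c.author_id = p.id AND c.sales > 32826

Result:
name    | sales
--------+------
Tolkien | NULL 
Le Guin | 51147
Austen  | 43249
Orwell  | 67594
Asimov  | 52413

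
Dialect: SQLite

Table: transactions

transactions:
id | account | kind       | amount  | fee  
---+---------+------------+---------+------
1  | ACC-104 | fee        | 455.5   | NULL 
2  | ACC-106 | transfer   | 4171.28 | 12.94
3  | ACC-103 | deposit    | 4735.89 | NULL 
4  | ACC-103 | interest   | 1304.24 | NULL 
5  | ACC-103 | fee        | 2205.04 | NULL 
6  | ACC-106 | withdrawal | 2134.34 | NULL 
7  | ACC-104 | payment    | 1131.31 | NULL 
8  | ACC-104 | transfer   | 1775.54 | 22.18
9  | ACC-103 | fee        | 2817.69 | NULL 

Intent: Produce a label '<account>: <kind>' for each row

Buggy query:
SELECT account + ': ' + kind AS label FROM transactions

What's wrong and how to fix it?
Bug: '+' is numeric addition; on text columns SQLite converts them to 0 instead of concatenating

Fix: Replace + with || to concatenate text

Corrected query:
SELECT account || ': ' || kind AS label FROM transactions

Result:
label              
-------------------
ACC-104: fee       
ACC-106: transfer  
ACC-103: deposit   
ACC-103: interest  
ACC-103: fee       
ACC-106: withdrawal
ACC-104: payment   
ACC-104: transfer  
ACC-103: fee       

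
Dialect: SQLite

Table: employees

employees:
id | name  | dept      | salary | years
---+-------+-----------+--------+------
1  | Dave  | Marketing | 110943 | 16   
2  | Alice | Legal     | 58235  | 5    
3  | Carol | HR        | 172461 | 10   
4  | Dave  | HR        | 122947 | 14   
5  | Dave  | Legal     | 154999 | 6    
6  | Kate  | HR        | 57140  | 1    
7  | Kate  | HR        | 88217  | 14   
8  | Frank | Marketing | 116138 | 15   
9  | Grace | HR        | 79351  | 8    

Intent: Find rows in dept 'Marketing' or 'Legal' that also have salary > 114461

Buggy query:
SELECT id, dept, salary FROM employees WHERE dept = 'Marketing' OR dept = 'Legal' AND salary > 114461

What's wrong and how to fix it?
Bug: AND binds tighter than OR, so this parses as dept = 'Marketing' OR (dept = 'Legal' AND salary > 114461)

Fix: Group the OR with parentheses (or use IN), then AND the threshold

Corrected query:
SELECT id, dept, salary FROM employees WHERE (dept = 'Marketing' OR dept = 'Legal') AND salary > 114461

Result:
id | dept      | salary
---+-----------+-------
5  | Legal     | 154999
8  | Marketing | 116138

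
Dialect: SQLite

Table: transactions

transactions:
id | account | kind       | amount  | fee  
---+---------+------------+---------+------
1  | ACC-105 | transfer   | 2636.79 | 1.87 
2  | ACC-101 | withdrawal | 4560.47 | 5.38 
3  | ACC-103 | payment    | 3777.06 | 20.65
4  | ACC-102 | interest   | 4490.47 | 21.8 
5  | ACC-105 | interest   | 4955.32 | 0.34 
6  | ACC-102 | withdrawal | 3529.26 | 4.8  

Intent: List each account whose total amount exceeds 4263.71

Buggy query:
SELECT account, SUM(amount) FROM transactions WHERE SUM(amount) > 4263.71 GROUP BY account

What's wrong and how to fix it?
Bug: WHERE runs before GROUP BY, so aggregates aren't available there

Fix: Use HAVING (which filters groups after aggregation) instead of WHERE

Corrected query:
SELECT account, SUM(amount) FROM transactions GROUP BY account HAVING SUM(amount) > 4263.71

Result:
account | SUM(amount)
--------+------------
ACC-101 | 4560.47    
ACC-102 | 8019.73    
ACC-105 | 7592.11    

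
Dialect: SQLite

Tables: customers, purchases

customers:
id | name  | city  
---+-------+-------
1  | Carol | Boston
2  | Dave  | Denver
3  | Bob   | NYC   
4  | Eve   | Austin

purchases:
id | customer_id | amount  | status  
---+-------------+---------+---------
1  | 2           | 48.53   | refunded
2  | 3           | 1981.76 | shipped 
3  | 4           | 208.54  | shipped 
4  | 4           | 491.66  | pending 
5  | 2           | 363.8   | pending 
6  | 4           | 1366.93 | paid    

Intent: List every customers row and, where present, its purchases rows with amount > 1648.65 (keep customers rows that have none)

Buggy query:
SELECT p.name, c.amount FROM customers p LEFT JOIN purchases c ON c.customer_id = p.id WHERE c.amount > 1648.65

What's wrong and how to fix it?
Bug: Filtering c.amount in WHERE discards the NULL rows produced by LEFT JOIN, turning it into an inner join

Fix: Put 'c.amount > 1648.65' in the JOIN's ON clause instead of WHERE

Corrected query:
SELECT p.name, c.amount FROM customers p LEFT JOIN purchases c ON c.customer_id = p.id AND c.amount > 1648.65

Result:
name  | amount 
------+--------
Carol | NULL   
Dave  | NULL   
Bob   | 1981.76
Eve   | NULL   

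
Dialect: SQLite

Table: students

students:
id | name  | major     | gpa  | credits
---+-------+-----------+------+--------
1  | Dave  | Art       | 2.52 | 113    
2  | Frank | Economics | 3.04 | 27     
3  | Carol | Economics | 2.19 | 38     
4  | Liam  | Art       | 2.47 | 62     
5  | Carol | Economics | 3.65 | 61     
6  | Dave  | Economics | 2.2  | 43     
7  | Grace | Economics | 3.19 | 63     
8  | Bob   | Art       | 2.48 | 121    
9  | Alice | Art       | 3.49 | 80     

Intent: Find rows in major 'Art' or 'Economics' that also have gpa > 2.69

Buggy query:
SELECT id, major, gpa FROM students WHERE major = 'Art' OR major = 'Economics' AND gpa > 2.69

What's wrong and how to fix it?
Bug: AND binds tighter than OR, so this parses as major = 'Art' OR (major = 'Economics' AND gpa > 2.69)

Fix: Add parentheses around the OR so the AND applies to both alternatives

Corrected query:
SELECT id, major, gpa FROM students WHERE (major = 'Art' OR major = 'Economics') AND gpa > 2.69

Result:
id | major     | gpa 
---+-----------+-----
2  | Economics | 3.04
5  | Economics | 3.65
7  | Economics | 3.19
9  | Art       | 3.49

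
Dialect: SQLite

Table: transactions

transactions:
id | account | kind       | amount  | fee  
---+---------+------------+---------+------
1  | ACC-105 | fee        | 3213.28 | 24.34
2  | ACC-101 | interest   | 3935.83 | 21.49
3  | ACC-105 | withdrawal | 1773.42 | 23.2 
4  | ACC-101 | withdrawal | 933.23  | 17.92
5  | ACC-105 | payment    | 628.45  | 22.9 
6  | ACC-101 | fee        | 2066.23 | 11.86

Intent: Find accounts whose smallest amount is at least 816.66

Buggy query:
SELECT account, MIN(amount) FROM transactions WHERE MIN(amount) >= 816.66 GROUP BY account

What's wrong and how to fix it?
Bug: Aggregates like MIN are computed per group after WHERE runs

Fix: Replace WHERE with HAVING after the GROUP BY

Corrected query:
SELECT account, MIN(amount) FROM transactions GROUP BY account HAVING MIN(amount) >= 816.66

Result:
account | MIN(amount)
--------+------------
ACC-101 | 933.23     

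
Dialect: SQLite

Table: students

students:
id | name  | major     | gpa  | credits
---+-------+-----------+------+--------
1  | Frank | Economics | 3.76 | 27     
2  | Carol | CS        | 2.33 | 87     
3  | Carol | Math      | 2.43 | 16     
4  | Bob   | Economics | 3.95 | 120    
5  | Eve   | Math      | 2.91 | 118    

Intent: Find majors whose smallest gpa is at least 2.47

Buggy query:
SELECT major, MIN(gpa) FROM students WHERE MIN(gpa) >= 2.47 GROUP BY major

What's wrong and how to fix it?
Bug: Aggregates like MIN are computed per group after WHERE runs

Fix: Replace WHERE with HAVING after the GROUP BY

Corrected query:
SELECT major, MIN(gpa) FROM students GROUP BY major HAVING MIN(gpa) >= 2.47

Result:
major     | MIN(gpa)
----------+---------
Economics | 3.76    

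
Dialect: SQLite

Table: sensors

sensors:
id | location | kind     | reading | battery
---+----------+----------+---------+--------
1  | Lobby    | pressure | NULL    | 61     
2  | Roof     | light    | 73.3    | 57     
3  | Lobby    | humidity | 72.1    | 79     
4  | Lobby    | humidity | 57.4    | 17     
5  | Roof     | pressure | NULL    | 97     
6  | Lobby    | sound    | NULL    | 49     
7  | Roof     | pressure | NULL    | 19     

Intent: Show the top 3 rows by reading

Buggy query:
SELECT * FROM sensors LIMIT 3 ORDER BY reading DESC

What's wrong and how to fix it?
Bug: LIMIT must come after ORDER BY

Fix: Swap the clauses: ORDER BY first, then LIMIT

Corrected query:
SELECT * FROM sensors ORDER BY reading DESC LIMIT 3

Result:
id | location | kind     | reading | battery
---+----------+----------+---------+--------
2  | Roof     | light    | 73.3    | 57     
3  | Lobby    | humidity | 72.1    | 79     
4  | Lobby    | humidity | 57.4    | 17     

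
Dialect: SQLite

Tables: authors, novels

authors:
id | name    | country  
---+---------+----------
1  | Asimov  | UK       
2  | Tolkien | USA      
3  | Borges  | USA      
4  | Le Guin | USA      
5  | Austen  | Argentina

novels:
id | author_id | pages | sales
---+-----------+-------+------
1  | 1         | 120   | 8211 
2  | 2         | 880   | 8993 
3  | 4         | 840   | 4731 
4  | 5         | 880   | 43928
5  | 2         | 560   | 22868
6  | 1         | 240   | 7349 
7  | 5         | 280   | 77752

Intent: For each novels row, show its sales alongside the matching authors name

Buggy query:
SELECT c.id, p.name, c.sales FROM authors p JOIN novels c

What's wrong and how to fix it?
Bug: Missing join condition: each novels row is matched to all authors rows instead of just its own

Fix: Specify the join condition linking the foreign key to the parent id

Corrected query:
SELECT c.id, p.name, c.sales FROM authors p JOIN novels c ON c.author_id = p.id

Result:
id | name    | sales
---+---------+------
1  | Asimov  | 8211 
2  | Tolkien | 8993 
3  | Le Guin | 4731 
4  | Austen  | 43928
5  | Tolkien | 22868
6  | Asimov  | 7349 
7  | Austen  | 77752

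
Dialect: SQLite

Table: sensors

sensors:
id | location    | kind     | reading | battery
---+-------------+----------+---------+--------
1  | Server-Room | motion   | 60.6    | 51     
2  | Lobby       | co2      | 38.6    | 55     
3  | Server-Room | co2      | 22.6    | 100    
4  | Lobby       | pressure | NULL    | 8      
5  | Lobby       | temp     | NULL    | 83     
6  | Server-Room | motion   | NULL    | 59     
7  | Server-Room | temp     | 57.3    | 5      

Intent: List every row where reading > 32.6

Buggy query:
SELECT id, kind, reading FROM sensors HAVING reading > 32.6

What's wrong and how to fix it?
Bug: This is a non-aggregate query (no GROUP BY, no aggregates), so in SQLite the HAVING clause is invalid here; a row-level condition belongs in WHERE

Fix: Use WHERE for row-level filtering

Corrected query:
SELECT id, kind, reading FROM sensors WHERE reading > 32.6

Result:
id | kind   | reading
---+--------+--------
1  | motion | 60.6   
2  | co2    | 38.6   
7  | temp   | 57.3   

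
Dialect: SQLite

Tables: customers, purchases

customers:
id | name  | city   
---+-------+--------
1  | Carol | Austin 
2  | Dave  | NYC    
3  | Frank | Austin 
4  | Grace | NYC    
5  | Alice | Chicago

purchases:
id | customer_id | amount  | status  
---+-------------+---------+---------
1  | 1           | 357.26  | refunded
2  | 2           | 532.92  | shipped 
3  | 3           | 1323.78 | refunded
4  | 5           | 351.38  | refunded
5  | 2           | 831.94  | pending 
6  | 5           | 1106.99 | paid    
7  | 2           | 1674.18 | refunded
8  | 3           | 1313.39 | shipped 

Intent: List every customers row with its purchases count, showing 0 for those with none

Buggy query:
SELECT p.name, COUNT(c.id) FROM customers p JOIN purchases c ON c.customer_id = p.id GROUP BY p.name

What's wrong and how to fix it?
Bug: INNER JOIN drops customers rows that have no matching purchases rows

Fix: Use LEFT JOIN so parents without children still appear (COUNT(c.id) gives 0)

Corrected query:
SELECT p.name, COUNT(c.id) FROM customers p LEFT JOIN purchases c ON c.customer_id = p.id GROUP BY p.name

Result:
name  | COUNT(c.id)
------+------------
Alice | 2          
Carol | 1          
Dave  | 3          
Frank | 2          
Grace | 0          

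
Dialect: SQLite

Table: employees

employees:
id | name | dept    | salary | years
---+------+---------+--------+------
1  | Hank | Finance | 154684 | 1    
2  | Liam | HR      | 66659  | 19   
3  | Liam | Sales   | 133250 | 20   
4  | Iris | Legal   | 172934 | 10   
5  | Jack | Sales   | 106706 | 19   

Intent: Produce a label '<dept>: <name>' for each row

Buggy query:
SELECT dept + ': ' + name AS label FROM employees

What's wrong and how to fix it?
Bug: '+' is numeric addition; on text columns SQLite converts them to 0 instead of concatenating

Fix: Replace + with || to concatenate text

Corrected query:
SELECT dept || ': ' || name AS label FROM employees

Result:
label        
-------------
Finance: Hank
HR: Liam     
Sales: Liam  
Legal: Iris  
Sales: Jack  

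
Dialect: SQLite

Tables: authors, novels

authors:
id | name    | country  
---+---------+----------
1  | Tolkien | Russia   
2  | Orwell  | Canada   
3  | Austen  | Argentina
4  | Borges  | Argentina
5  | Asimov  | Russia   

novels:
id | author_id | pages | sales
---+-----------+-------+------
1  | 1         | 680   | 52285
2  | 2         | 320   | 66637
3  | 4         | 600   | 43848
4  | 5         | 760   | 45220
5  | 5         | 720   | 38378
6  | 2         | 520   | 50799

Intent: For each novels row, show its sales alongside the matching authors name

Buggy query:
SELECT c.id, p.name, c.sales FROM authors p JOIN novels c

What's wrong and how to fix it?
Bug: Missing join condition: each novels row is matched to all authors rows instead of just its own

Fix: Specify the join condition linking the foreign key to the parent id

Corrected query:
SELECT c.id, p.name, c.sales FROM authors p JOIN novels c ON c.author_id = p.id

Result:
id | name    | sales
---+---------+------
1  | Tolkien | 52285
2  | Orwell  | 66637
3  | Borges  | 43848
4  | Asimov  | 45220
5  | Asimov  | 38378
6  | Orwell  | 50799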